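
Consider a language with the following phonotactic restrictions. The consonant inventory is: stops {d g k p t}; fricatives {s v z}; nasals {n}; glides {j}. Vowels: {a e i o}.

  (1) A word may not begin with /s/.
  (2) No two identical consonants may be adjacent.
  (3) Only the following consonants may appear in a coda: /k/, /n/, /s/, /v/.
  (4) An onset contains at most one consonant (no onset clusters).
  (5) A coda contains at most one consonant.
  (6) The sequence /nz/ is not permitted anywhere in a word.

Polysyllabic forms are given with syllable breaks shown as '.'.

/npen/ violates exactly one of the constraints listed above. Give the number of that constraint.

/npen/: syllable 1 onset /np/ has 2 consonants (> 1).
This is a violation of constraint 4: "An onset contains at most one consonant (no onset clusters)."
The remaining constraints (1, 2, 3, 5, 6) are satisfied.

4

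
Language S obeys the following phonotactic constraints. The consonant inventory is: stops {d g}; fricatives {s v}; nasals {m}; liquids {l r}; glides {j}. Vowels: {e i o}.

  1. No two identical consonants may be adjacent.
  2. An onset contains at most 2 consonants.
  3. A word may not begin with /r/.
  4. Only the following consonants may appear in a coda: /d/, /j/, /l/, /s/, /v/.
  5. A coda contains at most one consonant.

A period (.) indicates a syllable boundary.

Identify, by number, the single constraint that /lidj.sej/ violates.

/lidj.sej/: syllable 1 coda /dj/ has 2 consonants (> 1).
This is a violation of constraint 5: "A coda contains at most one consonant."
The remaining constraints (1, 2, 3, 4) are satisfied.

5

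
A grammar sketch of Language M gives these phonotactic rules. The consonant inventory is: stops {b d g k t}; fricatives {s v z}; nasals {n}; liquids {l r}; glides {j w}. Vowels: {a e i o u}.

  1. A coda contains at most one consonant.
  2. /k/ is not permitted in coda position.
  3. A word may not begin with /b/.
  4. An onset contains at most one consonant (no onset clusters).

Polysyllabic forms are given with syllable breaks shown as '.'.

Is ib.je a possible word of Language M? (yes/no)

ib.je — σ1 onset /∅/, coda /b/ ok; σ2 onset /j/, coda /∅/ ok → licit

yes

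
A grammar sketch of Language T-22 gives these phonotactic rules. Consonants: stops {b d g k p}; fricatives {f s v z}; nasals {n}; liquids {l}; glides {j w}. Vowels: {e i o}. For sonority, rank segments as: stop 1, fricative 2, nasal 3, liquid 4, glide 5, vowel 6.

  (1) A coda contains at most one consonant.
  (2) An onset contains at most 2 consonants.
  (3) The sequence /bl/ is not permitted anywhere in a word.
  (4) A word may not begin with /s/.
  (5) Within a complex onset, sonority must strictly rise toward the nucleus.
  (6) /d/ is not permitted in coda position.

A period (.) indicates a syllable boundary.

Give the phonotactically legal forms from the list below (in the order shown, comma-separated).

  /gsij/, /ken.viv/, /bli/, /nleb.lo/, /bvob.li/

/gsij/ — σ1 onset /gs/ (1→2 rises), coda /j/ ok → phonotactically legal
/ken.viv/ — σ1 onset /k/, coda /n/ ok; σ2 onset /v/, coda /v/ ok → phonotactically legal
/bli/ — violates constraint 3: contains banned sequence /bl/ → phonotactically illegal
/nleb.lo/ — violates constraint 3: contains banned sequence /bl/ → phonotactically illegal
/bvob.li/ — violates constraint 3: contains banned sequence /bl/ → phonotactically illegal

/gsij/, /ken.viv/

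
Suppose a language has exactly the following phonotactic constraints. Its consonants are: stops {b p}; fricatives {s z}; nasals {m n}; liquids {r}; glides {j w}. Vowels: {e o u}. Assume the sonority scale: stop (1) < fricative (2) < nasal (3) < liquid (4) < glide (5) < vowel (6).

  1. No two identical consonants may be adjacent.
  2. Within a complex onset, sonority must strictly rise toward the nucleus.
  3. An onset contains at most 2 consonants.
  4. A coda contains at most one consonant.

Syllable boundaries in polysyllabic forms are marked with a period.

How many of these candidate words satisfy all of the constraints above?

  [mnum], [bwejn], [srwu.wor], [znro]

0

[mnum] — violates constraint 2: syllable 1 onset /mn/: /m/ (nasal, 3) → /n/ (nasal, 3) does not rise → phonotactically illegal
[bwejn] — violates constraint 4: syllable 1 coda /jn/ has 2 consonants (> 1) → phonotactically illegal
[srwu.wor] — violates constraint 3: syllable 1 onset /srw/ has 3 consonants (> 2) → phonotactically illegal
[znro] — violates constraint 3: syllable 1 onset /znr/ has 3 consonants (> 2) → phonotactically illegal
No form is phonotactically legal → 0.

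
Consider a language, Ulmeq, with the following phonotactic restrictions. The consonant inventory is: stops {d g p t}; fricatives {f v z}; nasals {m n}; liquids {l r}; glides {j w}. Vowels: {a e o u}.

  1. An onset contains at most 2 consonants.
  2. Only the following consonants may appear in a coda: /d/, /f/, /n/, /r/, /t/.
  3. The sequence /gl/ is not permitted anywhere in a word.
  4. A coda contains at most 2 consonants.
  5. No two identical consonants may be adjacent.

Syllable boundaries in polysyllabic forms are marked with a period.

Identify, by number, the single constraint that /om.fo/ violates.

2

/om.fo/: syllable 1 coda contains /m/, which is not a licensed coda consonant.
This is a violation of constraint 2: "Only the following consonants may appear in a coda: /d/, /f/, /n/, /r/, /t/."
The remaining constraints (1, 3, 4, 5) are satisfied.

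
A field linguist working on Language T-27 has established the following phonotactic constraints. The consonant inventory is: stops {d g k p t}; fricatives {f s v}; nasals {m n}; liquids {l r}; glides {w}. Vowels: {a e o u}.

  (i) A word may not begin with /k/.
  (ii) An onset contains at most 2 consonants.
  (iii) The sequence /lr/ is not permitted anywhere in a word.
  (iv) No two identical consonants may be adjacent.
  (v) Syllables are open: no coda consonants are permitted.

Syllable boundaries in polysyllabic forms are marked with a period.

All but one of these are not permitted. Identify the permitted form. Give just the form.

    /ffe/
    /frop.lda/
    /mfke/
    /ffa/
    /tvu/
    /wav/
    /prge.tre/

/ffe/ — violates constraint (iv): adjacent identical consonants /ff/ → not permitted
/frop.lda/ — violates constraint (v): syllable 1 coda /p/ has 1 consonant (> 0) → not permitted
/mfke/ — violates constraint (ii): syllable 1 onset /mfk/ has 3 consonants (> 2) → not permitted
/ffa/ — violates constraint (iv): adjacent identical consonants /ff/ → not permitted
/tvu/ — σ1 onset /tv/ (2C), coda /∅/ ok → permitted
/wav/ — violates constraint (v): syllable 1 coda /v/ has 1 consonant (> 0) → not permitted
/prge.tre/ — violates constraint (ii): syllable 1 onset /prg/ has 3 consonants (> 2) → not permitted

/tvu/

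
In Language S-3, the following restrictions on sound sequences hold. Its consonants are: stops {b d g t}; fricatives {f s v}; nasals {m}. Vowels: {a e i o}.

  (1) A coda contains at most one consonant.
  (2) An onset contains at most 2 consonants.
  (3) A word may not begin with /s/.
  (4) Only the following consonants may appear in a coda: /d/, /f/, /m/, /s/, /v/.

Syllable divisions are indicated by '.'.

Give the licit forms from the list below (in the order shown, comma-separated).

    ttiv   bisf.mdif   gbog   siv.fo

ttiv — σ1 onset /tt/ (2C), coda /v/ ok → licit
bisf.mdif — violates constraint 1: syllable 1 coda /sf/ has 2 consonants (> 1) → illicit
gbog — violates constraint 4: syllable 1 coda contains /g/, which is not a licensed coda consonant → illicit
siv.fo — violates constraint 3: word begins with /s/ → illicit

ttiv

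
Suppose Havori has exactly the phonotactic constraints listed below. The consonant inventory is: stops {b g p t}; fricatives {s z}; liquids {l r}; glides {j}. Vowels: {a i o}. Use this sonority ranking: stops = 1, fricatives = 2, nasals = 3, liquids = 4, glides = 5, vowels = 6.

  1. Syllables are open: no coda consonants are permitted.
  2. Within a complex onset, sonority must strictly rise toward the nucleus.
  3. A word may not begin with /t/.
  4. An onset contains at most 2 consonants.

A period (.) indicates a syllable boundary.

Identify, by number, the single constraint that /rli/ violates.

/rli/: syllable 1 onset /rl/: /r/ (liquid, 4) → /l/ (liquid, 4) does not rise.
This is a violation of constraint 2: "Within a complex onset, sonority must strictly rise toward the nucleus."
The remaining constraints (1, 3, 4) are satisfied.

2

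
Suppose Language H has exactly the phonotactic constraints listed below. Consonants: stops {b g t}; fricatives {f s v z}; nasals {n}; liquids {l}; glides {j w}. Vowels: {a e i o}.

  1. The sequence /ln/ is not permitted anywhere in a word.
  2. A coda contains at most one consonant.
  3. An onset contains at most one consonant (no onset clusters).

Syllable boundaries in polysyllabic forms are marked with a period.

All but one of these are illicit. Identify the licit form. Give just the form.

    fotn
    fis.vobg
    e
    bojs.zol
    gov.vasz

fotn — violates constraint 2: syllable 1 coda /tn/ has 2 consonants (> 1) → illicit
fis.vobg — violates constraint 2: syllable 2 coda /bg/ has 2 consonants (> 1) → illicit
e — σ1 onset /∅/, coda /∅/ ok → licit
bojs.zol — violates constraint 2: syllable 1 coda /js/ has 2 consonants (> 1) → illicit
gov.vasz — violates constraint 2: syllable 2 coda /sz/ has 2 consonants (> 1) → illicit

e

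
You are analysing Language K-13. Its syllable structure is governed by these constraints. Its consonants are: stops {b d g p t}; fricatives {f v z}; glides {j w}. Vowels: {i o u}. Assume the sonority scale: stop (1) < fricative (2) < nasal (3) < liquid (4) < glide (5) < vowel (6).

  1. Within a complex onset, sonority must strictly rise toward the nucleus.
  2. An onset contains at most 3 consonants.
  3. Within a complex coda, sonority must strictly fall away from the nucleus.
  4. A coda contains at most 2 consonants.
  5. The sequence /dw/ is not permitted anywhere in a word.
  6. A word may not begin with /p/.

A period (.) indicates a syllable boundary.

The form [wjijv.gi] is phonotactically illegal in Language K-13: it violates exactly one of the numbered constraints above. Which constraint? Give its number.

[wjijv.gi]: syllable 1 onset /wj/: /w/ (glide, 5) → /j/ (glide, 5) does not rise.
This is a violation of constraint 1: "Within a complex onset, sonority must strictly rise toward the nucleus."
The remaining constraints (2, 3, 4, 5, 6) are satisfied.

1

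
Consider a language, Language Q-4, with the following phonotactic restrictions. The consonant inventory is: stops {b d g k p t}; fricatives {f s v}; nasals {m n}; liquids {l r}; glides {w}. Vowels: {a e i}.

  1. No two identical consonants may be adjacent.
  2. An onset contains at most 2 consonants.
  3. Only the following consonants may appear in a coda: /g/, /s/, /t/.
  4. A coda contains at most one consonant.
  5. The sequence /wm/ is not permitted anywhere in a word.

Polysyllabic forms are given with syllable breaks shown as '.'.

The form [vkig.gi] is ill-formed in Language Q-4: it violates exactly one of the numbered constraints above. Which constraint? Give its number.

[vkig.gi]: adjacent identical consonants /gg/.
This is a violation of constraint 1: "No two identical consonants may be adjacent."
The remaining constraints (2, 3, 4, 5) are satisfied.

1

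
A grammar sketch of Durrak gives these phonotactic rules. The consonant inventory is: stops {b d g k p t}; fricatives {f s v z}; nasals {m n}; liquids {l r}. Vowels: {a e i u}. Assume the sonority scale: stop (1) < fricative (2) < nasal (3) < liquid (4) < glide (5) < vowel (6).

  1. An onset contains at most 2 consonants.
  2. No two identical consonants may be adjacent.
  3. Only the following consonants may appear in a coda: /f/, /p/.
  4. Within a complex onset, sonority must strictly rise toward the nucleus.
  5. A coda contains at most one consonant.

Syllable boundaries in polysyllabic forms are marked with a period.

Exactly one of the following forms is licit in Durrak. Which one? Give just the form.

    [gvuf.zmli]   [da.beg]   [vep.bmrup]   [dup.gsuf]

[dup.gsuf]

[gvuf.zmli] — violates constraint 1: syllable 2 onset /zml/ has 3 consonants (> 2) → illicit
[da.beg] — violates constraint 3: syllable 2 coda contains /g/, which is not a licensed coda consonant → illicit
[vep.bmrup] — violates constraint 1: syllable 2 onset /bmr/ has 3 consonants (> 2) → illicit
[dup.gsuf] — σ1 onset /d/, coda /p/ ok; σ2 onset /gs/ (1→2 rises), coda /f/ ok → licit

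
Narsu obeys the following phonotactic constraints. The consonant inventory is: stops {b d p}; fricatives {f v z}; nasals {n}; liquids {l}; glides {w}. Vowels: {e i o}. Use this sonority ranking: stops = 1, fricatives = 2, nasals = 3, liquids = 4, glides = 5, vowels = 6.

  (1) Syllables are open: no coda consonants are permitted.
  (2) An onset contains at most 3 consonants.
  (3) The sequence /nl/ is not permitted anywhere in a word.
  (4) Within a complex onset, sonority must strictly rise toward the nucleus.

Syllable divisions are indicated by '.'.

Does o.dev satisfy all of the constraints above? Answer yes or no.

no

o.dev — violates constraint 1: syllable 2 coda /v/ has 1 consonant (> 0) → not permitted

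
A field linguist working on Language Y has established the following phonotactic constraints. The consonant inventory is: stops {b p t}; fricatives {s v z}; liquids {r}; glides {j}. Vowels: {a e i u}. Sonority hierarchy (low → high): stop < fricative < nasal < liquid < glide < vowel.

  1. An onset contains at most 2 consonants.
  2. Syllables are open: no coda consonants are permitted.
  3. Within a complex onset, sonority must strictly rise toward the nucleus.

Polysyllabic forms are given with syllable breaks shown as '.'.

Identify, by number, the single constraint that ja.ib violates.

ja.ib: syllable 2 coda /b/ has 1 consonant (> 0).
This is a violation of constraint 2: "Syllables are open: no coda consonants are permitted."
The remaining constraints (1, 3) are satisfied.

2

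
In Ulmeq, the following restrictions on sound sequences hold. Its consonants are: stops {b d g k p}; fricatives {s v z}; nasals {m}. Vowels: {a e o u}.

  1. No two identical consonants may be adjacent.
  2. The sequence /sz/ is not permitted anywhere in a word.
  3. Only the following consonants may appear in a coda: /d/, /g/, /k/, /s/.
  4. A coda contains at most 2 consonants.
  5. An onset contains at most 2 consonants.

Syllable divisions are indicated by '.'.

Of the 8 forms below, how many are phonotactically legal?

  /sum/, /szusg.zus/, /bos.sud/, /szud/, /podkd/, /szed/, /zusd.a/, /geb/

1

/sum/ — violates constraint 3: syllable 1 coda contains /m/, which is not a licensed coda consonant → phonotactically illegal
/szusg.zus/ — violates constraint 2: contains banned sequence /sz/ → phonotactically illegal
/bos.sud/ — violates constraint 1: adjacent identical consonants /ss/ → phonotactically illegal
/szud/ — violates constraint 2: contains banned sequence /sz/ → phonotactically illegal
/podkd/ — violates constraint 4: syllable 1 coda /dkd/ has 3 consonants (> 2) → phonotactically illegal
/szed/ — violates constraint 2: contains banned sequence /sz/ → phonotactically illegal
/zusd.a/ — σ1 onset /z/, coda /sd/ (2C) ok; σ2 onset /∅/, coda /∅/ ok → phonotactically legal
/geb/ — violates constraint 3: syllable 1 coda contains /b/, which is not a licensed coda consonant → phonotactically illegal
Phonotactically legal: /zusd.a/ → 1.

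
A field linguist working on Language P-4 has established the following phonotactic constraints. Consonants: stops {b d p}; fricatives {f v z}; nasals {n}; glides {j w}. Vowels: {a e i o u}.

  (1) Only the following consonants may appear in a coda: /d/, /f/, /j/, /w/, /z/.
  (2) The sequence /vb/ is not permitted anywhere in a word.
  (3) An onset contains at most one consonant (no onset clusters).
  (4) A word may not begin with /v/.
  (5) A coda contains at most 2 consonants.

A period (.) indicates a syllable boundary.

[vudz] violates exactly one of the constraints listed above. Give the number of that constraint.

4

[vudz]: word begins with /v/.
This is a violation of constraint 4: "A word may not begin with /v/."
The remaining constraints (1, 2, 3, 5) are satisfied.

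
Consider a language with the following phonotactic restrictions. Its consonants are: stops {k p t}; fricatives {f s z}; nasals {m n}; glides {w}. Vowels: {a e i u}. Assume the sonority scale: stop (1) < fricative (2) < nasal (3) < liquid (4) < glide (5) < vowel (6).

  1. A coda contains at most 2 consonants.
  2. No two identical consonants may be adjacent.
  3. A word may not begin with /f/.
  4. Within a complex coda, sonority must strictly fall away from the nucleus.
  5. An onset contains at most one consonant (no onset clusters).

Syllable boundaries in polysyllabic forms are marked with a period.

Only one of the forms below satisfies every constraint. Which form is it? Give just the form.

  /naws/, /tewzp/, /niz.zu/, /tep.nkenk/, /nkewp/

/naws/

/naws/ — σ1 onset /n/, coda /ws/ (5→2 falls) ok → phonotactically legal
/tewzp/ — violates constraint 1: syllable 1 coda /wzp/ has 3 consonants (> 2) → phonotactically illegal
/niz.zu/ — violates constraint 2: adjacent identical consonants /zz/ → phonotactically illegal
/tep.nkenk/ — violates constraint 5: syllable 2 onset /nk/ has 2 consonants (> 1) → phonotactically illegal
/nkewp/ — violates constraint 5: syllable 1 onset /nk/ has 2 consonants (> 1) → phonotactically illegal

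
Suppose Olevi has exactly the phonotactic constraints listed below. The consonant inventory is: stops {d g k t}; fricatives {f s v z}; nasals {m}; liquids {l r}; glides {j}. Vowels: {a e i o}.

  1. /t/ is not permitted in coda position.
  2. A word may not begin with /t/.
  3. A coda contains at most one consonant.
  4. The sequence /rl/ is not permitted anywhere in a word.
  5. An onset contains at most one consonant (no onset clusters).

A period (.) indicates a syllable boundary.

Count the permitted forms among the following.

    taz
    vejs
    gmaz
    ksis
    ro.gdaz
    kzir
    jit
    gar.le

taz — violates constraint 2: word begins with /t/ → not permitted
vejs — violates constraint 3: syllable 1 coda /js/ has 2 consonants (> 1) → not permitted
gmaz — violates constraint 5: syllable 1 onset /gm/ has 2 consonants (> 1) → not permitted
ksis — violates constraint 5: syllable 1 onset /ks/ has 2 consonants (> 1) → not permitted
ro.gdaz — violates constraint 5: syllable 2 onset /gd/ has 2 consonants (> 1) → not permitted
kzir — violates constraint 5: syllable 1 onset /kz/ has 2 consonants (> 1) → not permitted
jit — violates constraint 1: syllable 1 coda contains /t/ → not permitted
gar.le — violates constraint 4: contains banned sequence /rl/ → not permitted
No form is permitted → 0.

0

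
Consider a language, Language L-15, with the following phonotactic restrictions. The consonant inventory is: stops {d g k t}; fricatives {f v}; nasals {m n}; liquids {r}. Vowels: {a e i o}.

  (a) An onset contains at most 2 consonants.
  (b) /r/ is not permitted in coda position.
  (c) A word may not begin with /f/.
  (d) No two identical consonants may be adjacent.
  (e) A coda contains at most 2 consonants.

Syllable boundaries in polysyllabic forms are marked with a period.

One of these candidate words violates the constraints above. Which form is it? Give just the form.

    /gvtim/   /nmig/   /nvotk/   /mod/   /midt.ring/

/gvtim/ — violates constraint (a): syllable 1 onset /gvt/ has 3 consonants (> 2) → ill-formed
/nmig/ — σ1 onset /nm/ (2C), coda /g/ ok → well-formed
/nvotk/ — σ1 onset /nv/ (2C), coda /tk/ (2C) ok → well-formed
/mod/ — σ1 onset /m/, coda /d/ ok → well-formed
/midt.ring/ — σ1 onset /m/, coda /dt/ (2C) ok; σ2 onset /r/, coda /ng/ (2C) ok → well-formed

/gvtim/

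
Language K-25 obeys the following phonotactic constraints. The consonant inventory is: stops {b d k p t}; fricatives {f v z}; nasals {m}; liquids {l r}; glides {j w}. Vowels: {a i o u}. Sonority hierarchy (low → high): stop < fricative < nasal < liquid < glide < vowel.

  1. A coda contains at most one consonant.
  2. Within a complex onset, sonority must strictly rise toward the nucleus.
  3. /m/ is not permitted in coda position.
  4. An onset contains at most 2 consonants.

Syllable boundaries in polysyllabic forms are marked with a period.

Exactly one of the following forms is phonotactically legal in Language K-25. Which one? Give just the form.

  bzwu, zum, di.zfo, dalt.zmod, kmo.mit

bzwu — violates constraint 4: syllable 1 onset /bzw/ has 3 consonants (> 2) → phonotactically illegal
zum — violates constraint 3: syllable 1 coda contains /m/ → phonotactically illegal
di.zfo — violates constraint 2: syllable 2 onset /zf/: /z/ (fricative, 2) → /f/ (fricative, 2) does not rise → phonotactically illegal
dalt.zmod — violates constraint 1: syllable 1 coda /lt/ has 2 consonants (> 1) → phonotactically illegal
kmo.mit — σ1 onset /km/ (1→3 rises), coda /∅/ ok; σ2 onset /m/, coda /t/ ok → phonotactically legal

kmo.mit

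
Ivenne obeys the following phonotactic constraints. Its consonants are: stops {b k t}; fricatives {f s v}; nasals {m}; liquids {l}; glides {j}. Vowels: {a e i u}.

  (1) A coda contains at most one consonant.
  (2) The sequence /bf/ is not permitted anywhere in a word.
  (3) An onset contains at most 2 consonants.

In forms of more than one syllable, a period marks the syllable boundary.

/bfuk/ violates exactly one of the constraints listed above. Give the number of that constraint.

/bfuk/: contains banned sequence /bf/.
This is a violation of constraint 2: "The sequence /bf/ is not permitted anywhere in a word."
The remaining constraints (1, 3) are satisfied.

2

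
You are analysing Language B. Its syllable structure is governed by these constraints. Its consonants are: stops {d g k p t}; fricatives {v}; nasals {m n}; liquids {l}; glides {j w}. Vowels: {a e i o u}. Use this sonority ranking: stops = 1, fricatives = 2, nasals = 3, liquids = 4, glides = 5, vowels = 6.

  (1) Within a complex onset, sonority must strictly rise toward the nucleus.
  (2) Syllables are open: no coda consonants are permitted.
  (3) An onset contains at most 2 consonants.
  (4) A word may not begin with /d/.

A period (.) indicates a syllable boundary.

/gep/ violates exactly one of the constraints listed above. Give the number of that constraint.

/gep/: syllable 1 coda /p/ has 1 consonant (> 0).
This is a violation of constraint 2: "Syllables are open: no coda consonants are permitted."
The remaining constraints (1, 3, 4) are satisfied.

2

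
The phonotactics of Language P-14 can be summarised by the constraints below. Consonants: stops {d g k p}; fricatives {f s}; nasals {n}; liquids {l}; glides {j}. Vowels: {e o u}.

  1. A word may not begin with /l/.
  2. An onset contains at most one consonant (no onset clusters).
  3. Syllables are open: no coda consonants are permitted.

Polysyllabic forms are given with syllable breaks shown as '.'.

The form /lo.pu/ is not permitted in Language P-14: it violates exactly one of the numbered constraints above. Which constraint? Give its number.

1

/lo.pu/: word begins with /l/.
This is a violation of constraint 1: "A word may not begin with /l/."
The remaining constraints (2, 3) are satisfied.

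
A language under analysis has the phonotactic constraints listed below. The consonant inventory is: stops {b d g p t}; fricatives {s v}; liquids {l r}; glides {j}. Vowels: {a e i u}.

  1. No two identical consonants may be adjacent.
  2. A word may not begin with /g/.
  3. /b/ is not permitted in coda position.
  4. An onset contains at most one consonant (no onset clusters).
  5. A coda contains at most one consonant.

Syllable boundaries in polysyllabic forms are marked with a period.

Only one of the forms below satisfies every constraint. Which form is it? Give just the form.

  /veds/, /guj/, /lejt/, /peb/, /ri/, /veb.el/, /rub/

/ri/

/veds/ — violates constraint 5: syllable 1 coda /ds/ has 2 consonants (> 1) → not permitted
/guj/ — violates constraint 2: word begins with /g/ → not permitted
/lejt/ — violates constraint 5: syllable 1 coda /jt/ has 2 consonants (> 1) → not permitted
/peb/ — violates constraint 3: syllable 1 coda contains /b/ → not permitted
/ri/ — σ1 onset /r/, coda /∅/ ok → permitted
/veb.el/ — violates constraint 3: syllable 1 coda contains /b/ → not permitted
/rub/ — violates constraint 3: syllable 1 coda contains /b/ → not permitted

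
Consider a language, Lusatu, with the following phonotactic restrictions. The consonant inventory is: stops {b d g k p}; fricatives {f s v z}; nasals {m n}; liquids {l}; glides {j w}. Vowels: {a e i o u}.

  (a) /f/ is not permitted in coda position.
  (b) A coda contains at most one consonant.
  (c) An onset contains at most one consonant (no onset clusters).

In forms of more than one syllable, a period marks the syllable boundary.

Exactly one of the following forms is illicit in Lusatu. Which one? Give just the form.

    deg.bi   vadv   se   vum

vadv

deg.bi — σ1 onset /d/, coda /g/ ok; σ2 onset /b/, coda /∅/ ok → licit
vadv — violates constraint (b): syllable 1 coda /dv/ has 2 consonants (> 1) → illicit
se — σ1 onset /s/, coda /∅/ ok → licit
vum — σ1 onset /v/, coda /m/ ok → licit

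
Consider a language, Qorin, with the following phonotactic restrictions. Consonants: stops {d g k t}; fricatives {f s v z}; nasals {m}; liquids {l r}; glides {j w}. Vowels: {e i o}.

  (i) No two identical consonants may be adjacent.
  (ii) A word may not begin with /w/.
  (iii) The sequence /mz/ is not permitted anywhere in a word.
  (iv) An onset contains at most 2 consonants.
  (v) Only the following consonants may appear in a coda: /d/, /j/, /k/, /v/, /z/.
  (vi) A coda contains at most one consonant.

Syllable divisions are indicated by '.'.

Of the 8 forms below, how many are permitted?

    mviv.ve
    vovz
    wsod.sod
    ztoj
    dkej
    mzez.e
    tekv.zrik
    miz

mviv.ve — violates constraint (i): adjacent identical consonants /vv/ → not permitted
vovz — violates constraint (vi): syllable 1 coda /vz/ has 2 consonants (> 1) → not permitted
wsod.sod — violates constraint (ii): word begins with /w/ → not permitted
ztoj — σ1 onset /zt/ (2C), coda /j/ ok → permitted
dkej — σ1 onset /dk/ (2C), coda /j/ ok → permitted
mzez.e — violates constraint (iii): contains banned sequence /mz/ → not permitted
tekv.zrik — violates constraint (vi): syllable 1 coda /kv/ has 2 consonants (> 1) → not permitted
miz — σ1 onset /m/, coda /z/ ok → permitted
Permitted: ztoj, dkej, miz → 3.

3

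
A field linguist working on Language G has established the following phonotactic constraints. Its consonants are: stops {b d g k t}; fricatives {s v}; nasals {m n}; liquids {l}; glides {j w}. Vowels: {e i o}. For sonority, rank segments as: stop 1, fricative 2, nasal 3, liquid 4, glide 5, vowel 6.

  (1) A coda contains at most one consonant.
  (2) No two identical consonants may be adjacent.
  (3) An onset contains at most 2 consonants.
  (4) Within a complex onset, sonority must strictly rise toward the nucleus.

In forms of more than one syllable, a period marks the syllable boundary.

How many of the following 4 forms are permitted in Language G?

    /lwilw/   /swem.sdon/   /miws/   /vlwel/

/lwilw/ — violates constraint 1: syllable 1 coda /lw/ has 2 consonants (> 1) → not permitted
/swem.sdon/ — violates constraint 4: syllable 2 onset /sd/: /s/ (fricative, 2) → /d/ (stop, 1) does not rise → not permitted
/miws/ — violates constraint 1: syllable 1 coda /ws/ has 2 consonants (> 1) → not permitted
/vlwel/ — violates constraint 3: syllable 1 onset /vlw/ has 3 consonants (> 2) → not permitted
No form is permitted → 0.

0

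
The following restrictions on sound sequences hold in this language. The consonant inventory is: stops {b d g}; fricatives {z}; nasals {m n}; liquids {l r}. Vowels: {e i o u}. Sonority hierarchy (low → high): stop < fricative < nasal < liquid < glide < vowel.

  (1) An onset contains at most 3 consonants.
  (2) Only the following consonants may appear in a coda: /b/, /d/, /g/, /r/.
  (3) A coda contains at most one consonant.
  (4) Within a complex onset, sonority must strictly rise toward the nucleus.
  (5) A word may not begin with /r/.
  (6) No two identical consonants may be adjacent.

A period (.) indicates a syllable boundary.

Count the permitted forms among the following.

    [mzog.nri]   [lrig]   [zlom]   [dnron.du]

0

[mzog.nri] — violates constraint 4: syllable 1 onset /mz/: /m/ (nasal, 3) → /z/ (fricative, 2) does not rise → not permitted
[lrig] — violates constraint 4: syllable 1 onset /lr/: /l/ (liquid, 4) → /r/ (liquid, 4) does not rise → not permitted
[zlom] — violates constraint 2: syllable 1 coda contains /m/, which is not a licensed coda consonant → not permitted
[dnron.du] — violates constraint 2: syllable 1 coda contains /n/, which is not a licensed coda consonant → not permitted
No form is permitted → 0.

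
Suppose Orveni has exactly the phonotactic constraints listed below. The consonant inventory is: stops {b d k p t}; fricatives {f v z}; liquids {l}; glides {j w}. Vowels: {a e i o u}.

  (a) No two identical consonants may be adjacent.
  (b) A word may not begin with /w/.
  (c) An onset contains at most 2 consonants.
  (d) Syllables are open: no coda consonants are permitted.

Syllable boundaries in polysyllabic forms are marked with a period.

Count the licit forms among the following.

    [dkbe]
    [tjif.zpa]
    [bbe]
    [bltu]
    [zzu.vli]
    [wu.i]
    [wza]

[dkbe] — violates constraint (c): syllable 1 onset /dkb/ has 3 consonants (> 2) → illicit
[tjif.zpa] — violates constraint (d): syllable 1 coda /f/ has 1 consonant (> 0) → illicit
[bbe] — violates constraint (a): adjacent identical consonants /bb/ → illicit
[bltu] — violates constraint (c): syllable 1 onset /blt/ has 3 consonants (> 2) → illicit
[zzu.vli] — violates constraint (a): adjacent identical consonants /zz/ → illicit
[wu.i] — violates constraint (b): word begins with /w/ → illicit
[wza] — violates constraint (b): word begins with /w/ → illicit
No form is licit → 0.

0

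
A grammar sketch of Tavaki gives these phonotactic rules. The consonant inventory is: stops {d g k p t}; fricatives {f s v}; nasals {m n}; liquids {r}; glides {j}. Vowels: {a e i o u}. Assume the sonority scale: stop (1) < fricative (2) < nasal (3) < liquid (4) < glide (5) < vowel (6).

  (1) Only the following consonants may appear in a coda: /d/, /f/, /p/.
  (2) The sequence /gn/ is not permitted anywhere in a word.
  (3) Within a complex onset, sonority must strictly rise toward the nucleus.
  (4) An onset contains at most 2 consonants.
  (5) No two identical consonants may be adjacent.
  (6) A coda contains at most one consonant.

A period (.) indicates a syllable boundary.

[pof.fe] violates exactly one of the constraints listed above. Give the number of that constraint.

[pof.fe]: adjacent identical consonants /ff/.
This is a violation of constraint 5: "No two identical consonants may be adjacent."
The remaining constraints (1, 2, 3, 4, 6) are satisfied.

5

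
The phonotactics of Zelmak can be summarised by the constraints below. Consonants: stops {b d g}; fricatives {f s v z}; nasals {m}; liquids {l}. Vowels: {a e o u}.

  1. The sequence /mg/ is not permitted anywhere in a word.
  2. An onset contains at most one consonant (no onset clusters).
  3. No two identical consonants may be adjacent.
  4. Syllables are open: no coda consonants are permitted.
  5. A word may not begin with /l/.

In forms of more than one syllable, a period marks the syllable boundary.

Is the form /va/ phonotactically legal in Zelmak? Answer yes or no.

/va/ — σ1 onset /v/, coda /∅/ ok → phonotactically legal

yes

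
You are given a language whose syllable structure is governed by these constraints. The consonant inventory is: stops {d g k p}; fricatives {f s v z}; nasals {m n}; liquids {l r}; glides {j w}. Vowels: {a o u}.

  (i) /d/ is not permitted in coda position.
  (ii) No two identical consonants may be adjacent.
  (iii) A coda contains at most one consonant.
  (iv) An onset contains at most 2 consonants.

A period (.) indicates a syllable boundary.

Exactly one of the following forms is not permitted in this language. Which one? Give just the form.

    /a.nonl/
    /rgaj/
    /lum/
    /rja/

/a.nonl/ — violates constraint (iii): syllable 2 coda /nl/ has 2 consonants (> 1) → not permitted
/rgaj/ — σ1 onset /rg/ (2C), coda /j/ ok → permitted
/lum/ — σ1 onset /l/, coda /m/ ok → permitted
/rja/ — σ1 onset /rj/ (2C), coda /∅/ ok → permitted

/a.nonl/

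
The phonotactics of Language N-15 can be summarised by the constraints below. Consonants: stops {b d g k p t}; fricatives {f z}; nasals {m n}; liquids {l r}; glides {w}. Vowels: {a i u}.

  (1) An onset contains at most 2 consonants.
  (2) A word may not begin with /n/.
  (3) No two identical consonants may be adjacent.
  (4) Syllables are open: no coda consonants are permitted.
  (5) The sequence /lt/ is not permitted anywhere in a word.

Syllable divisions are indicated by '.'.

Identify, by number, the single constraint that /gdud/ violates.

4

/gdud/: syllable 1 coda /d/ has 1 consonant (> 0).
This is a violation of constraint 4: "Syllables are open: no coda consonants are permitted."
The remaining constraints (1, 2, 3, 5) are satisfied.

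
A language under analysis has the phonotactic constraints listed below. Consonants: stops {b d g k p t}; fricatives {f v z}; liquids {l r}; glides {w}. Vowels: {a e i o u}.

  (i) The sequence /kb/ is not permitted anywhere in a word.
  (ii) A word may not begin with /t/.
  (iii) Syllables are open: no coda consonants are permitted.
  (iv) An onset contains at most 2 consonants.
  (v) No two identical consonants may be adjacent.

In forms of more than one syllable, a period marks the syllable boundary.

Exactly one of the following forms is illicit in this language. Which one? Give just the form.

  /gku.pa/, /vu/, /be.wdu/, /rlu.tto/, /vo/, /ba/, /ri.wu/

/rlu.tto/

/gku.pa/ — σ1 onset /gk/ (2C), coda /∅/ ok; σ2 onset /p/, coda /∅/ ok → licit
/vu/ — σ1 onset /v/, coda /∅/ ok → licit
/be.wdu/ — σ1 onset /b/, coda /∅/ ok; σ2 onset /wd/ (2C), coda /∅/ ok → licit
/rlu.tto/ — violates constraint (v): adjacent identical consonants /tt/ → illicit
/vo/ — σ1 onset /v/, coda /∅/ ok → licit
/ba/ — σ1 onset /b/, coda /∅/ ok → licit
/ri.wu/ — σ1 onset /r/, coda /∅/ ok; σ2 onset /w/, coda /∅/ ok → licit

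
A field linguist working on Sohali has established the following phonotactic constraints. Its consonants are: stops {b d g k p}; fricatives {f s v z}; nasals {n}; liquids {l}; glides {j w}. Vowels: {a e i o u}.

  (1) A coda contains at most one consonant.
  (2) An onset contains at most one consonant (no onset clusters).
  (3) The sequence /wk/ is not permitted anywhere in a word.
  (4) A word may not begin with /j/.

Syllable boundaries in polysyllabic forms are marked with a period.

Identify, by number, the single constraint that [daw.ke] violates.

3

[daw.ke]: contains banned sequence /wk/.
This is a violation of constraint 3: "The sequence /wk/ is not permitted anywhere in a word."
The remaining constraints (1, 2, 4) are satisfied.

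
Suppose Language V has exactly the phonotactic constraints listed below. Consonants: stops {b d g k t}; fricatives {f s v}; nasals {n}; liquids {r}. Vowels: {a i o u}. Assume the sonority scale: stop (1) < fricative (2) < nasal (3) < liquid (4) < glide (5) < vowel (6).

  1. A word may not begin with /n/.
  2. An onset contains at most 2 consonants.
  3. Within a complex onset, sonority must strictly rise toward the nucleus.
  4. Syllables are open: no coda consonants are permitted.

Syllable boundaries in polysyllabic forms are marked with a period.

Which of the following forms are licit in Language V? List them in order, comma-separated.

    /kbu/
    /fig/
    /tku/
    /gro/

/kbu/ — violates constraint 3: syllable 1 onset /kb/: /k/ (stop, 1) → /b/ (stop, 1) does not rise → illicit
/fig/ — violates constraint 4: syllable 1 coda /g/ has 1 consonant (> 0) → illicit
/tku/ — violates constraint 3: syllable 1 onset /tk/: /t/ (stop, 1) → /k/ (stop, 1) does not rise → illicit
/gro/ — σ1 onset /gr/ (1→4 rises), coda /∅/ ok → licit

/gro/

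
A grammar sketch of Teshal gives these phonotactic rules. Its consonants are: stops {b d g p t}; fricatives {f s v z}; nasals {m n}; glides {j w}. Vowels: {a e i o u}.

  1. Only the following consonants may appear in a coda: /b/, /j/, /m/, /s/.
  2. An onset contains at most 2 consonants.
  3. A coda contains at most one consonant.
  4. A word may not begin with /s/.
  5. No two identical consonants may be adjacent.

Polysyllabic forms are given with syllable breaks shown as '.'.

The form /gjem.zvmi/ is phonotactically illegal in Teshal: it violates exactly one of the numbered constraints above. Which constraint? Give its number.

2

/gjem.zvmi/: syllable 2 onset /zvm/ has 3 consonants (> 2).
This is a violation of constraint 2: "An onset contains at most 2 consonants."
The remaining constraints (1, 3, 4, 5) are satisfied.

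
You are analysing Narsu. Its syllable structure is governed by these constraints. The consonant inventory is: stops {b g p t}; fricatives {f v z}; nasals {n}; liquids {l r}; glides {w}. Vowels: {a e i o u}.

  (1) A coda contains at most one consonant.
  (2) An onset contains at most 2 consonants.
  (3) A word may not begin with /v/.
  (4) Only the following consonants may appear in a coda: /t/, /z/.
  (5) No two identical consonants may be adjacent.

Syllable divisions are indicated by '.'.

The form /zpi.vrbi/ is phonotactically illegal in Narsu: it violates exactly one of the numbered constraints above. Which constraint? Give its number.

2

/zpi.vrbi/: syllable 2 onset /vrb/ has 3 consonants (> 2).
This is a violation of constraint 2: "An onset contains at most 2 consonants."
The remaining constraints (1, 3, 4, 5) are satisfied.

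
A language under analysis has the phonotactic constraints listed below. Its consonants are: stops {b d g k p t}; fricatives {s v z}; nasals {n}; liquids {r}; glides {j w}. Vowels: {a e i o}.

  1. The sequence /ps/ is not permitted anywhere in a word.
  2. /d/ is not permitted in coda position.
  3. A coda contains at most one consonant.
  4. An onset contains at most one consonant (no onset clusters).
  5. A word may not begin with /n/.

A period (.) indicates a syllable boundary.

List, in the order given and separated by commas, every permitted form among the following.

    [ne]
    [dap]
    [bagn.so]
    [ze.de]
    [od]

[dap], [ze.de]

[ne] — violates constraint 5: word begins with /n/ → not permitted
[dap] — σ1 onset /d/, coda /p/ ok → permitted
[bagn.so] — violates constraint 3: syllable 1 coda /gn/ has 2 consonants (> 1) → not permitted
[ze.de] — σ1 onset /z/, coda /∅/ ok; σ2 onset /d/, coda /∅/ ok → permitted
[od] — violates constraint 2: syllable 1 coda contains /d/ → not permitted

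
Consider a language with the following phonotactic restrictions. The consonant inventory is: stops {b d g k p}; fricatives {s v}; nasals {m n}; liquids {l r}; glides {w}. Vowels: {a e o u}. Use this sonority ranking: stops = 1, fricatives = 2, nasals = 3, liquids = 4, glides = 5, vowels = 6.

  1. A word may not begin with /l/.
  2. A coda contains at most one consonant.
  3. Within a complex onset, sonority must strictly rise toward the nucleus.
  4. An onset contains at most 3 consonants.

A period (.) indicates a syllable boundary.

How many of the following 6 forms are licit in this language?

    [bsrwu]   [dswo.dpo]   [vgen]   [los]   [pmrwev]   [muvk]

0

[bsrwu] — violates constraint 4: syllable 1 onset /bsrw/ has 4 consonants (> 3) → illicit
[dswo.dpo] — violates constraint 3: syllable 2 onset /dp/: /d/ (stop, 1) → /p/ (stop, 1) does not rise → illicit
[vgen] — violates constraint 3: syllable 1 onset /vg/: /v/ (fricative, 2) → /g/ (stop, 1) does not rise → illicit
[los] — violates constraint 1: word begins with /l/ → illicit
[pmrwev] — violates constraint 4: syllable 1 onset /pmrw/ has 4 consonants (> 3) → illicit
[muvk] — violates constraint 2: syllable 1 coda /vk/ has 2 consonants (> 1) → illicit
No form is licit → 0.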